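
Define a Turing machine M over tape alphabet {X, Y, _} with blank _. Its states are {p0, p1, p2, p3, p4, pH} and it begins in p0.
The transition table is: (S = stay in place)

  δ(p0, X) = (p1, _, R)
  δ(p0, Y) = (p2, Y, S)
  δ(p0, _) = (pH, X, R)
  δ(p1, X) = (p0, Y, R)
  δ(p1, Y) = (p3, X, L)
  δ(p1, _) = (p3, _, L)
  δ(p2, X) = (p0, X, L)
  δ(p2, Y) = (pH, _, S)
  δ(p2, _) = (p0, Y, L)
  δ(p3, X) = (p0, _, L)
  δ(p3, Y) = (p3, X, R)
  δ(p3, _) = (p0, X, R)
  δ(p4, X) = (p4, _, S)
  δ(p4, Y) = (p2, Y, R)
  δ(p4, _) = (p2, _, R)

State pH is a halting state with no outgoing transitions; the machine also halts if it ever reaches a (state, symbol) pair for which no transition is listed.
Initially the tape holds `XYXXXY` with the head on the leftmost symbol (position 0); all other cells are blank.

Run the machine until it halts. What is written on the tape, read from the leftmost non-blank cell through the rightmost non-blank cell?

X_Y_Y

p0 | [X]YXXXY   read X → write _, move R, go to p1
p1 | _[Y]XXXY   read Y → write X, move L, go to p3
p3 | [_]XXXXY   read _ → write X, move R, go to p0
p0 | X[X]XXXY   read X → write _, move R, go to p1
p1 | X_[X]XXY   read X → write Y, move R, go to p0
p0 | X_Y[X]XY   read X → write _, move R, go to p1
p1 | X_Y_[X]Y   read X → write Y, move R, go to p0
p0 | X_Y_Y[Y]   read Y → write Y, move S, go to p2
p2 | X_Y_Y[Y]   read Y → write _, move S, go to pH
pH | X_Y_Y[_]
The non-blank tape span at halt is X_Y_Y.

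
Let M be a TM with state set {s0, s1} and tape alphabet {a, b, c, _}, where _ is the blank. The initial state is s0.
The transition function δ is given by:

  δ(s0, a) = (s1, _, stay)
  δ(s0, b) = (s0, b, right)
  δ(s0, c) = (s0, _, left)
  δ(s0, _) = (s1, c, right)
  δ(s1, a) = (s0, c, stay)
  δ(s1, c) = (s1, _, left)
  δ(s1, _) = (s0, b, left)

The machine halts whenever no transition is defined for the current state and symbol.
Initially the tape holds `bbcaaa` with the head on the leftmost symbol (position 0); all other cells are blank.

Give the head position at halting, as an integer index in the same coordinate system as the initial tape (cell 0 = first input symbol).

3

s0 | [b]bcaaa   read b → write b, move right, go to s0
s0 | b[b]caaa   read b → write b, move right, go to s0
s0 | bb[c]aaa   read c → write _, move left, go to s0
s0 | b[b]_aaa   read b → write b, move right, go to s0
s0 | bb[_]aaa   read _ → write c, move right, go to s1
s1 | bbc[a]aa   read a → write c, move stay, go to s0
s0 | bbc[c]aa   read c → write _, move left, go to s0
s0 | bb[c]_aa   read c → write _, move left, go to s0
s0 | b[b]__aa   read b → write b, move right, go to s0
s0 | bb[_]_aa   read _ → write c, move right, go to s1
s1 | bbc[_]aa   read _ → write b, move left, go to s0
s0 | bb[c]baa   read c → write _, move left, go to s0
s0 | b[b]_baa   read b → write b, move right, go to s0
s0 | bb[_]baa   read _ → write c, move right, go to s1
s1 | bbc[b]aa
At halt the head is at cell 3.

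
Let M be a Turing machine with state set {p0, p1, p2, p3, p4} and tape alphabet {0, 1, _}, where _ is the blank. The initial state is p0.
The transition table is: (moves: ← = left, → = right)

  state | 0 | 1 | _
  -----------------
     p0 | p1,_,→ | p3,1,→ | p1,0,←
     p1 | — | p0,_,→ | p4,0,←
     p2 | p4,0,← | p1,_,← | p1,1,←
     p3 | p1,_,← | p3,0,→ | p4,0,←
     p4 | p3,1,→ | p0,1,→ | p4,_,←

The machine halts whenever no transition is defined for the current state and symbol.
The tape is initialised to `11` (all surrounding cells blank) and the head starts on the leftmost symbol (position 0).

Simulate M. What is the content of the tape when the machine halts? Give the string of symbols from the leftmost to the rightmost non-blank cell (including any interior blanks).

1_0

p0 | [1]1_   read 1 → write 1, move →, go to p3
p3 | 1[1]_   read 1 → write 0, move →, go to p3
p3 | 10[_]   read _ → write 0, move ←, go to p4
p4 | 1[0]0   read 0 → write 1, move →, go to p3
p3 | 11[0]   read 0 → write _, move ←, go to p1
p1 | 1[1]_   read 1 → write _, move →, go to p0
p0 | 1_[_]   read _ → write 0, move ←, go to p1
p1 | 1[_]0   read _ → write 0, move ←, go to p4
p4 | [1]00   read 1 → write 1, move →, go to p0
p0 | 1[0]0   read 0 → write _, move →, go to p1
p1 | 1_[0]
The non-blank tape span at halt is 1_0.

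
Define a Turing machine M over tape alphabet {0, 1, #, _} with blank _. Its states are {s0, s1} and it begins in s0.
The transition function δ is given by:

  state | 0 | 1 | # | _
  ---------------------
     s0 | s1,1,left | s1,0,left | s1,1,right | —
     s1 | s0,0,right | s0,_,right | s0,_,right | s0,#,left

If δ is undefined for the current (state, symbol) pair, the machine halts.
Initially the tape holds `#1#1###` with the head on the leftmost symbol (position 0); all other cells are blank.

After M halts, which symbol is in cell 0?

s0 | __[#]1#1###_   read # → write 1, move right, go to s1
s1 | __1[1]#1###_   read 1 → write _, move right, go to s0
s0 | __1_[#]1###_   read # → write 1, move right, go to s1
s1 | __1_1[1]###_   read 1 → write _, move right, go to s0
s0 | __1_1_[#]##_   read # → write 1, move right, go to s1
s1 | __1_1_1[#]#_   read # → write _, move right, go to s0
s0 | __1_1_1_[#]_   read # → write 1, move right, go to s1
s1 | __1_1_1_1[_]   read _ → write #, move left, go to s0
s0 | __1_1_1_[1]#   read 1 → write 0, move left, go to s1
s1 | __1_1_1[_]0#   read _ → write #, move left, go to s0
s0 | __1_1_[1]#0#   read 1 → write 0, move left, go to s1
s1 | __1_1[_]0#0#   read _ → write #, move left, go to s0
s0 | __1_[1]#0#0#   read 1 → write 0, move left, go to s1
s1 | __1[_]0#0#0#   read _ → write #, move left, go to s0
s0 | __[1]#0#0#0#   read 1 → write 0, move left, go to s1
s1 | _[_]0#0#0#0#   read _ → write #, move left, go to s0
s0 | [_]#0#0#0#0#
Cell 0 holds 0 when M halts.

0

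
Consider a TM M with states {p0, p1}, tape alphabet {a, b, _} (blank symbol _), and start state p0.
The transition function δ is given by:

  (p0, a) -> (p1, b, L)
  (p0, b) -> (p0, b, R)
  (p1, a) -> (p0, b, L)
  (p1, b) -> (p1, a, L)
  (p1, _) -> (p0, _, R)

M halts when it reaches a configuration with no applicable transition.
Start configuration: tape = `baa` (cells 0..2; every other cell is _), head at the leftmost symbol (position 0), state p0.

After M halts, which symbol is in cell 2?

p0 | _[b]aa_   read b → write b, move R, go to p0
p0 | _b[a]a_   read a → write b, move L, go to p1
p1 | _[b]ba_   read b → write a, move L, go to p1
p1 | [_]aba_   read _ → write _, move R, go to p0
p0 | _[a]ba_   read a → write b, move L, go to p1
p1 | [_]bba_   read _ → write _, move R, go to p0
p0 | _[b]ba_   read b → write b, move R, go to p0
p0 | _b[b]a_   read b → write b, move R, go to p0
p0 | _bb[a]_   read a → write b, move L, go to p1
p1 | _b[b]b_   read b → write a, move L, go to p1
p1 | _[b]ab_   read b → write a, move L, go to p1
p1 | [_]aab_   read _ → write _, move R, go to p0
p0 | _[a]ab_   read a → write b, move L, go to p1
p1 | [_]bab_   read _ → write _, move R, go to p0
p0 | _[b]ab_   read b → write b, move R, go to p0
p0 | _b[a]b_   read a → write b, move L, go to p1
p1 | _[b]bb_   read b → write a, move L, go to p1
p1 | [_]abb_   read _ → write _, move R, go to p0
p0 | _[a]bb_   read a → write b, move L, go to p1
p1 | [_]bbb_   read _ → write _, move R, go to p0
p0 | _[b]bb_   read b → write b, move R, go to p0
p0 | _b[b]b_   read b → write b, move R, go to p0
p0 | _bb[b]_   read b → write b, move R, go to p0
p0 | _bbb[_]
Cell 2 holds b when M halts.

b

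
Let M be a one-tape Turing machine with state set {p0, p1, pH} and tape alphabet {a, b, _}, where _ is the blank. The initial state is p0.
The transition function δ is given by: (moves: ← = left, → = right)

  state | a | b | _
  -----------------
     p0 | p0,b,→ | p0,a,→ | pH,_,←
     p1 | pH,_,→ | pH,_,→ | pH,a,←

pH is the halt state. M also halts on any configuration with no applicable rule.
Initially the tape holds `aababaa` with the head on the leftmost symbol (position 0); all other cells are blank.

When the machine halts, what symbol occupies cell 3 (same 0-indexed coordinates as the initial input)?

b

state=p0 head=0 tape=[a]ababaa_   (p0,a)→(p0,b,→)
state=p0 head=1 tape=b[a]babaa_   (p0,a)→(p0,b,→)
state=p0 head=2 tape=bb[b]abaa_   (p0,b)→(p0,a,→)
state=p0 head=3 tape=bba[a]baa_   (p0,a)→(p0,b,→)
state=p0 head=4 tape=bbab[b]aa_   (p0,b)→(p0,a,→)
state=p0 head=5 tape=bbaba[a]a_   (p0,a)→(p0,b,→)
state=p0 head=6 tape=bbabab[a]_   (p0,a)→(p0,b,→)
state=p0 head=7 tape=bbababb[_]   (p0,_)→(pH,_,←)
state=pH head=6 tape=bbabab[b]_
Cell 3 holds b when M halts.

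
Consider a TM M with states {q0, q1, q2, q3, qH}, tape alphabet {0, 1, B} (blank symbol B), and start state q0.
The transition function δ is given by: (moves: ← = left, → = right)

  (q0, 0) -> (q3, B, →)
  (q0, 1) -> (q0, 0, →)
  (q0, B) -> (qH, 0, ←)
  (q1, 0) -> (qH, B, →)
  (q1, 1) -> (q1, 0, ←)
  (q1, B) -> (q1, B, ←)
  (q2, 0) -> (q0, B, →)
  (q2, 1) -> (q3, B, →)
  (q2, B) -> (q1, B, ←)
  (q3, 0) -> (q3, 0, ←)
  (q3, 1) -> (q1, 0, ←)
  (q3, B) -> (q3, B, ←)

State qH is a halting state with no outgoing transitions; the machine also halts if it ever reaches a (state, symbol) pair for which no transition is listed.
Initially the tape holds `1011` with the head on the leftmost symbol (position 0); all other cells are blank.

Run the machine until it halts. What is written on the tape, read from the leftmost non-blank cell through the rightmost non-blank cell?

01

q0 | [1]011   read 1 → write 0, move →, go to q0
q0 | 0[0]11   read 0 → write B, move →, go to q3
q3 | 0B[1]1   read 1 → write 0, move ←, go to q1
q1 | 0[B]01   read B → write B, move ←, go to q1
q1 | [0]B01   read 0 → write B, move →, go to qH
qH | B[B]01
The non-blank tape span at halt is 01.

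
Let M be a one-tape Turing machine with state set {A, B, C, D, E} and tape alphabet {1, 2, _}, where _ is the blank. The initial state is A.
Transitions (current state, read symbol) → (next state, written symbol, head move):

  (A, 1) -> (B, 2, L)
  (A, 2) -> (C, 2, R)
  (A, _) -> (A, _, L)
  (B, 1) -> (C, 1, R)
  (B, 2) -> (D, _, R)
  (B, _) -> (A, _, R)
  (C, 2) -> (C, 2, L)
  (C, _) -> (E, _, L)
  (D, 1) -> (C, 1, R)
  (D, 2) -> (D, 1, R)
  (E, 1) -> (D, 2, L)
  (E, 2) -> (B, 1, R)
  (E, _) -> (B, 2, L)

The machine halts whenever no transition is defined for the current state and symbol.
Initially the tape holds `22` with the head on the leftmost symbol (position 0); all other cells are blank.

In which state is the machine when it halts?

D

state=A head=0 tape=___[2]2   (A,2)→(C,2,R)
state=C head=1 tape=___2[2]   (C,2)→(C,2,L)
state=C head=0 tape=___[2]2   (C,2)→(C,2,L)
state=C head=-1 tape=__[_]22   (C,_)→(E,_,L)
state=E head=-2 tape=_[_]_22   (E,_)→(B,2,L)
state=B head=-3 tape=[_]2_22   (B,_)→(A,_,R)
state=A head=-2 tape=_[2]_22   (A,2)→(C,2,R)
state=C head=-1 tape=_2[_]22   (C,_)→(E,_,L)
state=E head=-2 tape=_[2]_22   (E,2)→(B,1,R)
state=B head=-1 tape=_1[_]22   (B,_)→(A,_,R)
state=A head=0 tape=_1_[2]2   (A,2)→(C,2,R)
state=C head=1 tape=_1_2[2]   (C,2)→(C,2,L)
state=C head=0 tape=_1_[2]2   (C,2)→(C,2,L)
state=C head=-1 tape=_1[_]22   (C,_)→(E,_,L)
state=E head=-2 tape=_[1]_22   (E,1)→(D,2,L)
state=D head=-3 tape=[_]2_22
No transition is defined for (D, _); M halts in state D.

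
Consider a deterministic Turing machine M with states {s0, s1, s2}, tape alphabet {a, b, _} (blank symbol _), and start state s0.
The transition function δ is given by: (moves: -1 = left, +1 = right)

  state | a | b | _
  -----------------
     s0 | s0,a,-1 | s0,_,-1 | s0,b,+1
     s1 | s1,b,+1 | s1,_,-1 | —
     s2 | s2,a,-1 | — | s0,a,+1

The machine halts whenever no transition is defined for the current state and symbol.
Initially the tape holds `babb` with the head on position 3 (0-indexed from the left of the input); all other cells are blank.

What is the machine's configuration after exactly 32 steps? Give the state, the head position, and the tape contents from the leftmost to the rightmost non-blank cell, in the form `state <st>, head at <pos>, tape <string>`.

state s0, head at -1, tape bbbb_a

s0 | ____bab[b]   read b → write _, move -1, go to s0
s0 | ____ba[b]_   read b → write _, move -1, go to s0
s0 | ____b[a]__   read a → write a, move -1, go to s0
s0 | ____[b]a__   read b → write _, move -1, go to s0
s0 | ___[_]_a__   read _ → write b, move +1, go to s0
s0 | ___b[_]a__   read _ → write b, move +1, go to s0
s0 | ___bb[a]__   read a → write a, move -1, go to s0
s0 | ___b[b]a__   read b → write _, move -1, go to s0
s0 | ___[b]_a__   read b → write _, move -1, go to s0
s0 | __[_]__a__   read _ → write b, move +1, go to s0
s0 | __b[_]_a__   read _ → write b, move +1, go to s0
s0 | __bb[_]a__   read _ → write b, move +1, go to s0
s0 | __bbb[a]__   read a → write a, move -1, go to s0
s0 | __bb[b]a__   read b → write _, move -1, go to s0
s0 | __b[b]_a__   read b → write _, move -1, go to s0
s0 | __[b]__a__   read b → write _, move -1, go to s0
s0 | _[_]___a__   read _ → write b, move +1, go to s0
s0 | _b[_]__a__   read _ → write b, move +1, go to s0
s0 | _bb[_]_a__   read _ → write b, move +1, go to s0
s0 | _bbb[_]a__   read _ → write b, move +1, go to s0
s0 | _bbbb[a]__   read a → write a, move -1, go to s0
s0 | _bbb[b]a__   read b → write _, move -1, go to s0
s0 | _bb[b]_a__   read b → write _, move -1, go to s0
s0 | _b[b]__a__   read b → write _, move -1, go to s0
s0 | _[b]___a__   read b → write _, move -1, go to s0
s0 | [_]____a__   read _ → write b, move +1, go to s0
s0 | b[_]___a__   read _ → write b, move +1, go to s0
s0 | bb[_]__a__   read _ → write b, move +1, go to s0
s0 | bbb[_]_a__   read _ → write b, move +1, go to s0
s0 | bbbb[_]a__   read _ → write b, move +1, go to s0
s0 | bbbbb[a]__   read a → write a, move -1, go to s0
s0 | bbbb[b]a__   read b → write _, move -1, go to s0
s0 | bbb[b]_a__
After 32 steps: state s0, head at -1, tape bbbb_a.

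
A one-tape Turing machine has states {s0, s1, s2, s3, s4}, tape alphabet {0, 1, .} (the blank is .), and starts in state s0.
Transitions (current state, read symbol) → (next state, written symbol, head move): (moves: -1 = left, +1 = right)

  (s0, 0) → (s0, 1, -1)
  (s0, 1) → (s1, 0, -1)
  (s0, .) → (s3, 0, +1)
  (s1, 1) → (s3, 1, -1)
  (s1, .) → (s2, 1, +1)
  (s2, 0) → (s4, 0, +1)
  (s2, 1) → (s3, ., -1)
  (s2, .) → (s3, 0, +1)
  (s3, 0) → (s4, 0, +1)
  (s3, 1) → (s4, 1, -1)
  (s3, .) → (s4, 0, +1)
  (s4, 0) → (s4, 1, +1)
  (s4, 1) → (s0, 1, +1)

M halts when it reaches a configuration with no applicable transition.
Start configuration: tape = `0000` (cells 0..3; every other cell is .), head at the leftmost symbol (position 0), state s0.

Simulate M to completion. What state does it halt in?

s1

state=s0 head=0 tape=..[0]000   (s0,0)→(s0,1,-1)
state=s0 head=-1 tape=.[.]1000   (s0,.)→(s3,0,+1)
state=s3 head=0 tape=.0[1]000   (s3,1)→(s4,1,-1)
state=s4 head=-1 tape=.[0]1000   (s4,0)→(s4,1,+1)
state=s4 head=0 tape=.1[1]000   (s4,1)→(s0,1,+1)
state=s0 head=1 tape=.11[0]00   (s0,0)→(s0,1,-1)
state=s0 head=0 tape=.1[1]100   (s0,1)→(s1,0,-1)
state=s1 head=-1 tape=.[1]0100   (s1,1)→(s3,1,-1)
state=s3 head=-2 tape=[.]10100   (s3,.)→(s4,0,+1)
state=s4 head=-1 tape=0[1]0100   (s4,1)→(s0,1,+1)
state=s0 head=0 tape=01[0]100   (s0,0)→(s0,1,-1)
state=s0 head=-1 tape=0[1]1100   (s0,1)→(s1,0,-1)
state=s1 head=-2 tape=[0]01100
No transition is defined for (s1, 0); M halts in state s1.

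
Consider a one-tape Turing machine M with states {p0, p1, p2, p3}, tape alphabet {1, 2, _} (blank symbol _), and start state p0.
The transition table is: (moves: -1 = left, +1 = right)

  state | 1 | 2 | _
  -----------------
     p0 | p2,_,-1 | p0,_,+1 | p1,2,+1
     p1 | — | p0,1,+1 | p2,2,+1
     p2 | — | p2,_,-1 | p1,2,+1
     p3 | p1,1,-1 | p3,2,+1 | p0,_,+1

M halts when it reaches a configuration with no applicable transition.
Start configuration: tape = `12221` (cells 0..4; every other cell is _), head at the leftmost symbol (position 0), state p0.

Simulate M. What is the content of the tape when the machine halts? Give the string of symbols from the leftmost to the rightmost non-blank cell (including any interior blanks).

state=p0 head=0 tape=____[1]2221   (p0,1)→(p2,_,-1)
state=p2 head=-1 tape=___[_]_2221   (p2,_)→(p1,2,+1)
state=p1 head=0 tape=___2[_]2221   (p1,_)→(p2,2,+1)
state=p2 head=1 tape=___22[2]221   (p2,2)→(p2,_,-1)
state=p2 head=0 tape=___2[2]_221   (p2,2)→(p2,_,-1)
state=p2 head=-1 tape=___[2]__221   (p2,2)→(p2,_,-1)
state=p2 head=-2 tape=__[_]___221   (p2,_)→(p1,2,+1)
state=p1 head=-1 tape=__2[_]__221   (p1,_)→(p2,2,+1)
state=p2 head=0 tape=__22[_]_221   (p2,_)→(p1,2,+1)
state=p1 head=1 tape=__222[_]221   (p1,_)→(p2,2,+1)
state=p2 head=2 tape=__2222[2]21   (p2,2)→(p2,_,-1)
state=p2 head=1 tape=__222[2]_21   (p2,2)→(p2,_,-1)
state=p2 head=0 tape=__22[2]__21   (p2,2)→(p2,_,-1)
state=p2 head=-1 tape=__2[2]___21   (p2,2)→(p2,_,-1)
state=p2 head=-2 tape=__[2]____21   (p2,2)→(p2,_,-1)
state=p2 head=-3 tape=_[_]_____21   (p2,_)→(p1,2,+1)
state=p1 head=-2 tape=_2[_]____21   (p1,_)→(p2,2,+1)
state=p2 head=-1 tape=_22[_]___21   (p2,_)→(p1,2,+1)
state=p1 head=0 tape=_222[_]__21   (p1,_)→(p2,2,+1)
state=p2 head=1 tape=_2222[_]_21   (p2,_)→(p1,2,+1)
state=p1 head=2 tape=_22222[_]21   (p1,_)→(p2,2,+1)
state=p2 head=3 tape=_222222[2]1   (p2,2)→(p2,_,-1)
state=p2 head=2 tape=_22222[2]_1   (p2,2)→(p2,_,-1)
state=p2 head=1 tape=_2222[2]__1   (p2,2)→(p2,_,-1)
state=p2 head=0 tape=_222[2]___1   (p2,2)→(p2,_,-1)
state=p2 head=-1 tape=_22[2]____1   (p2,2)→(p2,_,-1)
state=p2 head=-2 tape=_2[2]_____1   (p2,2)→(p2,_,-1)
state=p2 head=-3 tape=_[2]______1   (p2,2)→(p2,_,-1)
state=p2 head=-4 tape=[_]_______1   (p2,_)→(p1,2,+1)
state=p1 head=-3 tape=2[_]______1   (p1,_)→(p2,2,+1)
state=p2 head=-2 tape=22[_]_____1   (p2,_)→(p1,2,+1)
state=p1 head=-1 tape=222[_]____1   (p1,_)→(p2,2,+1)
state=p2 head=0 tape=2222[_]___1   (p2,_)→(p1,2,+1)
state=p1 head=1 tape=22222[_]__1   (p1,_)→(p2,2,+1)
state=p2 head=2 tape=222222[_]_1   (p2,_)→(p1,2,+1)
state=p1 head=3 tape=2222222[_]1   (p1,_)→(p2,2,+1)
state=p2 head=4 tape=22222222[1]
The non-blank tape span at halt is 222222221.

222222221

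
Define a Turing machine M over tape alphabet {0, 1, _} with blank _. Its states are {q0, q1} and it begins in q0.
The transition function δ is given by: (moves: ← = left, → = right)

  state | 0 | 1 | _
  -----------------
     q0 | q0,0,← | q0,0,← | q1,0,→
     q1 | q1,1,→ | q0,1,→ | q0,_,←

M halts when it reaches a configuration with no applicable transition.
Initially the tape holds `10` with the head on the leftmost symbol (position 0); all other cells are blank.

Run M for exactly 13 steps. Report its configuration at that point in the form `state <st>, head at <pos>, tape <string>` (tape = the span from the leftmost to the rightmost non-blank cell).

state=q0 head=0 tape=__[1]0_   (q0,1)→(q0,0,←)
state=q0 head=-1 tape=_[_]00_   (q0,_)→(q1,0,→)
state=q1 head=0 tape=_0[0]0_   (q1,0)→(q1,1,→)
state=q1 head=1 tape=_01[0]_   (q1,0)→(q1,1,→)
state=q1 head=2 tape=_011[_]   (q1,_)→(q0,_,←)
state=q0 head=1 tape=_01[1]_   (q0,1)→(q0,0,←)
state=q0 head=0 tape=_0[1]0_   (q0,1)→(q0,0,←)
state=q0 head=-1 tape=_[0]00_   (q0,0)→(q0,0,←)
state=q0 head=-2 tape=[_]000_   (q0,_)→(q1,0,→)
state=q1 head=-1 tape=0[0]00_   (q1,0)→(q1,1,→)
state=q1 head=0 tape=01[0]0_   (q1,0)→(q1,1,→)
state=q1 head=1 tape=011[0]_   (q1,0)→(q1,1,→)
state=q1 head=2 tape=0111[_]   (q1,_)→(q0,_,←)
state=q0 head=1 tape=011[1]_
After 13 steps: state q0, head at 1, tape 0111.

state q0, head at 1, tape 0111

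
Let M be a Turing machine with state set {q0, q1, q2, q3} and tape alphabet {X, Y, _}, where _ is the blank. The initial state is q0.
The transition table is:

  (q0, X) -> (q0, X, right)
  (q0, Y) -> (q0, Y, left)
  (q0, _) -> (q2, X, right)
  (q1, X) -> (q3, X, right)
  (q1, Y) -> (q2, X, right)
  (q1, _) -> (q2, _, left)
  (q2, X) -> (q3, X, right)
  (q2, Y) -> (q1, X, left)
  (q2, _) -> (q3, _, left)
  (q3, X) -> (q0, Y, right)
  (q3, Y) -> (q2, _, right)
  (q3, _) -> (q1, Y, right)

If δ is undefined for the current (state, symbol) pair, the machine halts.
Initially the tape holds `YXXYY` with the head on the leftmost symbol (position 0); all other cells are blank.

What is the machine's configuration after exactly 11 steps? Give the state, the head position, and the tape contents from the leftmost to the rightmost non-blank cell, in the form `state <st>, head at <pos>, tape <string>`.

state q0, head at 3, tape XYXXYY

q0 | _[Y]XXYY   read Y → write Y, move left, go to q0
q0 | [_]YXXYY   read _ → write X, move right, go to q2
q2 | X[Y]XXYY   read Y → write X, move left, go to q1
q1 | [X]XXXYY   read X → write X, move right, go to q3
q3 | X[X]XXYY   read X → write Y, move right, go to q0
q0 | XY[X]XYY   read X → write X, move right, go to q0
q0 | XYX[X]YY   read X → write X, move right, go to q0
q0 | XYXX[Y]Y   read Y → write Y, move left, go to q0
q0 | XYX[X]YY   read X → write X, move right, go to q0
q0 | XYXX[Y]Y   read Y → write Y, move left, go to q0
q0 | XYX[X]YY   read X → write X, move right, go to q0
q0 | XYXX[Y]Y
After 11 steps: state q0, head at 3, tape XYXXYY.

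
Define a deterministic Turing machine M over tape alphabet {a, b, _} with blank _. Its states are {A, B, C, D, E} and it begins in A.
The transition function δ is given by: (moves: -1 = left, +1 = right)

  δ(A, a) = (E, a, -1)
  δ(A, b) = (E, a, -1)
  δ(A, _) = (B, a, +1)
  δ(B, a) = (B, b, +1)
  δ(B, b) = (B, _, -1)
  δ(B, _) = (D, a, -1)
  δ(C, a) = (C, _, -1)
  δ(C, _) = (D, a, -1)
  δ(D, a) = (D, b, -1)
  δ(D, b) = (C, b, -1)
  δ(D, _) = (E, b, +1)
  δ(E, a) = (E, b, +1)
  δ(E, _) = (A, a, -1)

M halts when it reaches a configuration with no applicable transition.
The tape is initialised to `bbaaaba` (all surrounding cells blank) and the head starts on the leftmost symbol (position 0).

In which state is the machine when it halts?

E

A | ____[b]baaaba   read b → write a, move -1, go to E
E | ___[_]abaaaba   read _ → write a, move -1, go to A
A | __[_]aabaaaba   read _ → write a, move +1, go to B
B | __a[a]abaaaba   read a → write b, move +1, go to B
B | __ab[a]baaaba   read a → write b, move +1, go to B
B | __abb[b]aaaba   read b → write _, move -1, go to B
B | __ab[b]_aaaba   read b → write _, move -1, go to B
B | __a[b]__aaaba   read b → write _, move -1, go to B
B | __[a]___aaaba   read a → write b, move +1, go to B
B | __b[_]__aaaba   read _ → write a, move -1, go to D
D | __[b]a__aaaba   read b → write b, move -1, go to C
C | _[_]ba__aaaba   read _ → write a, move -1, go to D
D | [_]aba__aaaba   read _ → write b, move +1, go to E
E | b[a]ba__aaaba   read a → write b, move +1, go to E
E | bb[b]a__aaaba
No transition is defined for (E, b); M halts in state E.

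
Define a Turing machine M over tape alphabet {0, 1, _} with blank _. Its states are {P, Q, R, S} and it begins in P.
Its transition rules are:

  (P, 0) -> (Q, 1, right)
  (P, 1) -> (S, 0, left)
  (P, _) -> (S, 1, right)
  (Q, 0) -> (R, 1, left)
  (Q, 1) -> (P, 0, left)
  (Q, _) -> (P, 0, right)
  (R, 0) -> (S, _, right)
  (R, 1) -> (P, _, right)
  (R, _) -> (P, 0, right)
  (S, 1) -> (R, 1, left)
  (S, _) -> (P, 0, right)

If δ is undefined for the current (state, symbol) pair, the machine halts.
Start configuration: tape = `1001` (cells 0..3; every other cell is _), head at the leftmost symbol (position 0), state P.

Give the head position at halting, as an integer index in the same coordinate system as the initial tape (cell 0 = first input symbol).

1

state=P head=0 tape=_[1]001   (P,1)→(S,0,left)
state=S head=-1 tape=[_]0001   (S,_)→(P,0,right)
state=P head=0 tape=0[0]001   (P,0)→(Q,1,right)
state=Q head=1 tape=01[0]01   (Q,0)→(R,1,left)
state=R head=0 tape=0[1]101   (R,1)→(P,_,right)
state=P head=1 tape=0_[1]01   (P,1)→(S,0,left)
state=S head=0 tape=0[_]001   (S,_)→(P,0,right)
state=P head=1 tape=00[0]01   (P,0)→(Q,1,right)
state=Q head=2 tape=001[0]1   (Q,0)→(R,1,left)
state=R head=1 tape=00[1]11   (R,1)→(P,_,right)
state=P head=2 tape=00_[1]1   (P,1)→(S,0,left)
state=S head=1 tape=00[_]01   (S,_)→(P,0,right)
state=P head=2 tape=000[0]1   (P,0)→(Q,1,right)
state=Q head=3 tape=0001[1]   (Q,1)→(P,0,left)
state=P head=2 tape=000[1]0   (P,1)→(S,0,left)
state=S head=1 tape=00[0]00
At halt the head is at cell 1.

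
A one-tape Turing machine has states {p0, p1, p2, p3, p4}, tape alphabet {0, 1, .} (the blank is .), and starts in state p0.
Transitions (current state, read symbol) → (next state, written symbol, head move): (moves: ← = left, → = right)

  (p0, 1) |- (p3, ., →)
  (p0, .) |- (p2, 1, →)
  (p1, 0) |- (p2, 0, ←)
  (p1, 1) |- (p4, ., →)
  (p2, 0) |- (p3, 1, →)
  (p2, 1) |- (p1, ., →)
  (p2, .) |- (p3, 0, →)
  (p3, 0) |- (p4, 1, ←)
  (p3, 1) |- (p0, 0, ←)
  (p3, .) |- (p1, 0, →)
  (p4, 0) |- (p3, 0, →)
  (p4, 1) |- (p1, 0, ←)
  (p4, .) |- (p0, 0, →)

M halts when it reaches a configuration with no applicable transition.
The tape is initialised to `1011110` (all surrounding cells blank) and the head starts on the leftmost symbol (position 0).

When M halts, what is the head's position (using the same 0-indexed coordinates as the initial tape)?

p0 | [1]011110..   read 1 → write ., move →, go to p3
p3 | .[0]11110..   read 0 → write 1, move ←, go to p4
p4 | [.]111110..   read . → write 0, move →, go to p0
p0 | 0[1]11110..   read 1 → write ., move →, go to p3
p3 | 0.[1]1110..   read 1 → write 0, move ←, go to p0
p0 | 0[.]01110..   read . → write 1, move →, go to p2
p2 | 01[0]1110..   read 0 → write 1, move →, go to p3
p3 | 011[1]110..   read 1 → write 0, move ←, go to p0
p0 | 01[1]0110..   read 1 → write ., move →, go to p3
p3 | 01.[0]110..   read 0 → write 1, move ←, go to p4
p4 | 01[.]1110..   read . → write 0, move →, go to p0
p0 | 010[1]110..   read 1 → write ., move →, go to p3
p3 | 010.[1]10..   read 1 → write 0, move ←, go to p0
p0 | 010[.]010..   read . → write 1, move →, go to p2
p2 | 0101[0]10..   read 0 → write 1, move →, go to p3
p3 | 01011[1]0..   read 1 → write 0, move ←, go to p0
p0 | 0101[1]00..   read 1 → write ., move →, go to p3
p3 | 0101.[0]0..   read 0 → write 1, move ←, go to p4
p4 | 0101[.]10..   read . → write 0, move →, go to p0
p0 | 01010[1]0..   read 1 → write ., move →, go to p3
p3 | 01010.[0]..   read 0 → write 1, move ←, go to p4
p4 | 01010[.]1..   read . → write 0, move →, go to p0
p0 | 010100[1]..   read 1 → write ., move →, go to p3
p3 | 010100.[.].   read . → write 0, move →, go to p1
p1 | 010100.0[.]
At halt the head is at cell 8.

8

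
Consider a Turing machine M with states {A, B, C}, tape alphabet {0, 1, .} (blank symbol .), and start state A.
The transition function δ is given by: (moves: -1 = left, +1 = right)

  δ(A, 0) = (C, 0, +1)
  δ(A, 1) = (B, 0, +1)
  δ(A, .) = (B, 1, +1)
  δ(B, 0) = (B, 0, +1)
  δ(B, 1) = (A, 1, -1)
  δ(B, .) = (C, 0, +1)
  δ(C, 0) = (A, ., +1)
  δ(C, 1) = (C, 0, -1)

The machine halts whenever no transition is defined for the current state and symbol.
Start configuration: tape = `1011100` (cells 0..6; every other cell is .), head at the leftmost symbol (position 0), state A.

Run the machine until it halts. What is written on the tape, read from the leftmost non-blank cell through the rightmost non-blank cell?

0...0.0

state=A head=0 tape=[1]011100.   (A,1)→(B,0,+1)
state=B head=1 tape=0[0]11100.   (B,0)→(B,0,+1)
state=B head=2 tape=00[1]1100.   (B,1)→(A,1,-1)
state=A head=1 tape=0[0]11100.   (A,0)→(C,0,+1)
state=C head=2 tape=00[1]1100.   (C,1)→(C,0,-1)
state=C head=1 tape=0[0]01100.   (C,0)→(A,.,+1)
state=A head=2 tape=0.[0]1100.   (A,0)→(C,0,+1)
state=C head=3 tape=0.0[1]100.   (C,1)→(C,0,-1)
state=C head=2 tape=0.[0]0100.   (C,0)→(A,.,+1)
state=A head=3 tape=0..[0]100.   (A,0)→(C,0,+1)
state=C head=4 tape=0..0[1]00.   (C,1)→(C,0,-1)
state=C head=3 tape=0..[0]000.   (C,0)→(A,.,+1)
state=A head=4 tape=0...[0]00.   (A,0)→(C,0,+1)
state=C head=5 tape=0...0[0]0.   (C,0)→(A,.,+1)
state=A head=6 tape=0...0.[0].   (A,0)→(C,0,+1)
state=C head=7 tape=0...0.0[.]
The non-blank tape span at halt is 0...0.0.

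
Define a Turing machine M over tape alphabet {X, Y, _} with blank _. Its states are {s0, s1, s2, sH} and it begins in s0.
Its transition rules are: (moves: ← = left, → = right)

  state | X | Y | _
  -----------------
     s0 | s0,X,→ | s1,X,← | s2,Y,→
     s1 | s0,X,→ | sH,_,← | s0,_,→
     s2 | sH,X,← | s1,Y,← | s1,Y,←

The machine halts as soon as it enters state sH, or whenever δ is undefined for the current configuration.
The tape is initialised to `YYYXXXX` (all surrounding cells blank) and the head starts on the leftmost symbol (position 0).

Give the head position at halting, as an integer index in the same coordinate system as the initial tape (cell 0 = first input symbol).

state=s0 head=0 tape=_[Y]YYXXXX__   (s0,Y)→(s1,X,←)
state=s1 head=-1 tape=[_]XYYXXXX__   (s1,_)→(s0,_,→)
state=s0 head=0 tape=_[X]YYXXXX__   (s0,X)→(s0,X,→)
state=s0 head=1 tape=_X[Y]YXXXX__   (s0,Y)→(s1,X,←)
state=s1 head=0 tape=_[X]XYXXXX__   (s1,X)→(s0,X,→)
state=s0 head=1 tape=_X[X]YXXXX__   (s0,X)→(s0,X,→)
state=s0 head=2 tape=_XX[Y]XXXX__   (s0,Y)→(s1,X,←)
state=s1 head=1 tape=_X[X]XXXXX__   (s1,X)→(s0,X,→)
state=s0 head=2 tape=_XX[X]XXXX__   (s0,X)→(s0,X,→)
state=s0 head=3 tape=_XXX[X]XXX__   (s0,X)→(s0,X,→)
state=s0 head=4 tape=_XXXX[X]XX__   (s0,X)→(s0,X,→)
state=s0 head=5 tape=_XXXXX[X]X__   (s0,X)→(s0,X,→)
state=s0 head=6 tape=_XXXXXX[X]__   (s0,X)→(s0,X,→)
state=s0 head=7 tape=_XXXXXXX[_]_   (s0,_)→(s2,Y,→)
state=s2 head=8 tape=_XXXXXXXY[_]   (s2,_)→(s1,Y,←)
state=s1 head=7 tape=_XXXXXXX[Y]Y   (s1,Y)→(sH,_,←)
state=sH head=6 tape=_XXXXXX[X]_Y
At halt the head is at cell 6.

6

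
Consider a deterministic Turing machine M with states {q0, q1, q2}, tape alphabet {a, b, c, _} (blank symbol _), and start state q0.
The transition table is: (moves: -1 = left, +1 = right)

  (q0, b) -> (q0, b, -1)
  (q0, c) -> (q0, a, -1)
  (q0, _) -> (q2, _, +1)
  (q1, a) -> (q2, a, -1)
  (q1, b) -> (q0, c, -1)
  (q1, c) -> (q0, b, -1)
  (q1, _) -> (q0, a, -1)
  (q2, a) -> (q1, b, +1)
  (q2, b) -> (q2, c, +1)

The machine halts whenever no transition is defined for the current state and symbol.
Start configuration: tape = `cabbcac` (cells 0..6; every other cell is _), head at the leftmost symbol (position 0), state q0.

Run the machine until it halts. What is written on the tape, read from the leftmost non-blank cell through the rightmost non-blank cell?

cccbcac

q0 | _[c]abbcac   read c → write a, move -1, go to q0
q0 | [_]aabbcac   read _ → write _, move +1, go to q2
q2 | _[a]abbcac   read a → write b, move +1, go to q1
q1 | _b[a]bbcac   read a → write a, move -1, go to q2
q2 | _[b]abbcac   read b → write c, move +1, go to q2
q2 | _c[a]bbcac   read a → write b, move +1, go to q1
q1 | _cb[b]bcac   read b → write c, move -1, go to q0
q0 | _c[b]cbcac   read b → write b, move -1, go to q0
q0 | _[c]bcbcac   read c → write a, move -1, go to q0
q0 | [_]abcbcac   read _ → write _, move +1, go to q2
q2 | _[a]bcbcac   read a → write b, move +1, go to q1
q1 | _b[b]cbcac   read b → write c, move -1, go to q0
q0 | _[b]ccbcac   read b → write b, move -1, go to q0
q0 | [_]bccbcac   read _ → write _, move +1, go to q2
q2 | _[b]ccbcac   read b → write c, move +1, go to q2
q2 | _c[c]cbcac
The non-blank tape span at halt is cccbcac.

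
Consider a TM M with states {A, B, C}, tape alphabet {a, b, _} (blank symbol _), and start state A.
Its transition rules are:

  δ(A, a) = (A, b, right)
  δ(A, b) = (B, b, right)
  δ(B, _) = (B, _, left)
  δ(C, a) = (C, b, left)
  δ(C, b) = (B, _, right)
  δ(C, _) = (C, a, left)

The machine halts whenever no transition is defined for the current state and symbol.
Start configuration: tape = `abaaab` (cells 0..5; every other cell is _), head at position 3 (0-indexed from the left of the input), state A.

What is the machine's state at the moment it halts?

state=A head=3 tape=aba[a]ab_   (A,a)→(A,b,right)
state=A head=4 tape=abab[a]b_   (A,a)→(A,b,right)
state=A head=5 tape=ababb[b]_   (A,b)→(B,b,right)
state=B head=6 tape=ababbb[_]   (B,_)→(B,_,left)
state=B head=5 tape=ababb[b]_
No transition is defined for (B, b); M halts in state B.

B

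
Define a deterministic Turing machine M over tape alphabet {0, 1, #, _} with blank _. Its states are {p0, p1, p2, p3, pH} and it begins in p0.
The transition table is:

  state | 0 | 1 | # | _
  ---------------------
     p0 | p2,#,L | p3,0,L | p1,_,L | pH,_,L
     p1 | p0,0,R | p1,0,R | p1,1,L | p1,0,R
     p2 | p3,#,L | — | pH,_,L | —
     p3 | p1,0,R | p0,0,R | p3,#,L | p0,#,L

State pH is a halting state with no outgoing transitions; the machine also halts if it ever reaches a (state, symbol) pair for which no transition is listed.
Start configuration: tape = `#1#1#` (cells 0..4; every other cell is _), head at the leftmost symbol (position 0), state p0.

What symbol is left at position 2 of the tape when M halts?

0

state=p0 head=0 tape=_[#]1#1#   (p0,#)→(p1,_,L)
state=p1 head=-1 tape=[_]_1#1#   (p1,_)→(p1,0,R)
state=p1 head=0 tape=0[_]1#1#   (p1,_)→(p1,0,R)
state=p1 head=1 tape=00[1]#1#   (p1,1)→(p1,0,R)
state=p1 head=2 tape=000[#]1#   (p1,#)→(p1,1,L)
state=p1 head=1 tape=00[0]11#   (p1,0)→(p0,0,R)
state=p0 head=2 tape=000[1]1#   (p0,1)→(p3,0,L)
state=p3 head=1 tape=00[0]01#   (p3,0)→(p1,0,R)
state=p1 head=2 tape=000[0]1#   (p1,0)→(p0,0,R)
state=p0 head=3 tape=0000[1]#   (p0,1)→(p3,0,L)
state=p3 head=2 tape=000[0]0#   (p3,0)→(p1,0,R)
state=p1 head=3 tape=0000[0]#   (p1,0)→(p0,0,R)
state=p0 head=4 tape=00000[#]   (p0,#)→(p1,_,L)
state=p1 head=3 tape=0000[0]_   (p1,0)→(p0,0,R)
state=p0 head=4 tape=00000[_]   (p0,_)→(pH,_,L)
state=pH head=3 tape=0000[0]_
Cell 2 holds 0 when M halts.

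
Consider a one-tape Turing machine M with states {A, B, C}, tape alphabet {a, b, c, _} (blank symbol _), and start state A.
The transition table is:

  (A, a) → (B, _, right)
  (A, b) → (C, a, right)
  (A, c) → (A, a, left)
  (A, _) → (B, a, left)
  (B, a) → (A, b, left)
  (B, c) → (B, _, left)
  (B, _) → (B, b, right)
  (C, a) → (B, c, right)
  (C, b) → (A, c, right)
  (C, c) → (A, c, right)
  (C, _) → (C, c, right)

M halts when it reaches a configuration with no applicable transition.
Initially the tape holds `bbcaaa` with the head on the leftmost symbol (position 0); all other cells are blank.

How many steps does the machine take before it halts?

A | ___[b]bcaaa   read b → write a, move right, go to C
C | ___a[b]caaa   read b → write c, move right, go to A
A | ___ac[c]aaa   read c → write a, move left, go to A
A | ___a[c]aaaa   read c → write a, move left, go to A
A | ___[a]aaaaa   read a → write _, move right, go to B
B | ____[a]aaaa   read a → write b, move left, go to A
A | ___[_]baaaa   read _ → write a, move left, go to B
B | __[_]abaaaa   read _ → write b, move right, go to B
B | __b[a]baaaa   read a → write b, move left, go to A
A | __[b]bbaaaa   read b → write a, move right, go to C
C | __a[b]baaaa   read b → write c, move right, go to A
A | __ac[b]aaaa   read b → write a, move right, go to C
C | __aca[a]aaa   read a → write c, move right, go to B
B | __acac[a]aa   read a → write b, move left, go to A
A | __aca[c]baa   read c → write a, move left, go to A
A | __ac[a]abaa   read a → write _, move right, go to B
B | __ac_[a]baa   read a → write b, move left, go to A
A | __ac[_]bbaa   read _ → write a, move left, go to B
B | __a[c]abbaa   read c → write _, move left, go to B
B | __[a]_abbaa   read a → write b, move left, go to A
A | _[_]b_abbaa   read _ → write a, move left, go to B
B | [_]ab_abbaa   read _ → write b, move right, go to B
B | b[a]b_abbaa   read a → write b, move left, go to A
A | [b]bb_abbaa   read b → write a, move right, go to C
C | a[b]b_abbaa   read b → write c, move right, go to A
A | ac[b]_abbaa   read b → write a, move right, go to C
C | aca[_]abbaa   read _ → write c, move right, go to C
C | acac[a]bbaa   read a → write c, move right, go to B
B | acacc[b]baa
M halts after 28 transitions.

28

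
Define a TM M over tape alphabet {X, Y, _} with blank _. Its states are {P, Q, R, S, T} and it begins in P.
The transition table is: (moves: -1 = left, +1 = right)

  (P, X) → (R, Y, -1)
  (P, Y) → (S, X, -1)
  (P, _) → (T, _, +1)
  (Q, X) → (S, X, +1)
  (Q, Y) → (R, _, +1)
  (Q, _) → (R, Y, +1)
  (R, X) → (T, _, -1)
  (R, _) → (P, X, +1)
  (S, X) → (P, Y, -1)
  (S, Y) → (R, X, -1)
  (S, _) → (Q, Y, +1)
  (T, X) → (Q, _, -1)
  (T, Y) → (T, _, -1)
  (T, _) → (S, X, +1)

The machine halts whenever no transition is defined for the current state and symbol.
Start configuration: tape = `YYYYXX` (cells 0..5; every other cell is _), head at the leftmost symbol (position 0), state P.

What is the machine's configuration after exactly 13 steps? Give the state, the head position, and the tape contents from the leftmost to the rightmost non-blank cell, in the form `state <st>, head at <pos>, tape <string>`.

state=P head=0 tape=___[Y]YYYXX   (P,Y)→(S,X,-1)
state=S head=-1 tape=__[_]XYYYXX   (S,_)→(Q,Y,+1)
state=Q head=0 tape=__Y[X]YYYXX   (Q,X)→(S,X,+1)
state=S head=1 tape=__YX[Y]YYXX   (S,Y)→(R,X,-1)
state=R head=0 tape=__Y[X]XYYXX   (R,X)→(T,_,-1)
state=T head=-1 tape=__[Y]_XYYXX   (T,Y)→(T,_,-1)
state=T head=-2 tape=_[_]__XYYXX   (T,_)→(S,X,+1)
state=S head=-1 tape=_X[_]_XYYXX   (S,_)→(Q,Y,+1)
state=Q head=0 tape=_XY[_]XYYXX   (Q,_)→(R,Y,+1)
state=R head=1 tape=_XYY[X]YYXX   (R,X)→(T,_,-1)
state=T head=0 tape=_XY[Y]_YYXX   (T,Y)→(T,_,-1)
state=T head=-1 tape=_X[Y]__YYXX   (T,Y)→(T,_,-1)
state=T head=-2 tape=_[X]___YYXX   (T,X)→(Q,_,-1)
state=Q head=-3 tape=[_]____YYXX
After 13 steps: state Q, head at -3, tape YYXX.

state Q, head at -3, tape YYXX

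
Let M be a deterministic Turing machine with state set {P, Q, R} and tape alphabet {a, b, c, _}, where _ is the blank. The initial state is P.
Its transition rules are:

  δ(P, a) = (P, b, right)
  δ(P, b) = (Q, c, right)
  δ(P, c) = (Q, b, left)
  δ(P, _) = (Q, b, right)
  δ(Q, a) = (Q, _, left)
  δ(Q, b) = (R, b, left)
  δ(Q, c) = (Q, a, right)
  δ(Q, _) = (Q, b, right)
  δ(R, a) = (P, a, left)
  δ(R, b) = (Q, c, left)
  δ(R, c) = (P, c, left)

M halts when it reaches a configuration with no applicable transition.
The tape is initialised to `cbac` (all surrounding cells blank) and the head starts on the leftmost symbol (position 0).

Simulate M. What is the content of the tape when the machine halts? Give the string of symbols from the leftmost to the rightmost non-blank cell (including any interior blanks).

state=P head=0 tape=____[c]bac   (P,c)→(Q,b,left)
state=Q head=-1 tape=___[_]bbac   (Q,_)→(Q,b,right)
state=Q head=0 tape=___b[b]bac   (Q,b)→(R,b,left)
state=R head=-1 tape=___[b]bbac   (R,b)→(Q,c,left)
state=Q head=-2 tape=__[_]cbbac   (Q,_)→(Q,b,right)
state=Q head=-1 tape=__b[c]bbac   (Q,c)→(Q,a,right)
state=Q head=0 tape=__ba[b]bac   (Q,b)→(R,b,left)
state=R head=-1 tape=__b[a]bbac   (R,a)→(P,a,left)
state=P head=-2 tape=__[b]abbac   (P,b)→(Q,c,right)
state=Q head=-1 tape=__c[a]bbac   (Q,a)→(Q,_,left)
state=Q head=-2 tape=__[c]_bbac   (Q,c)→(Q,a,right)
state=Q head=-1 tape=__a[_]bbac   (Q,_)→(Q,b,right)
state=Q head=0 tape=__ab[b]bac   (Q,b)→(R,b,left)
state=R head=-1 tape=__a[b]bbac   (R,b)→(Q,c,left)
state=Q head=-2 tape=__[a]cbbac   (Q,a)→(Q,_,left)
state=Q head=-3 tape=_[_]_cbbac   (Q,_)→(Q,b,right)
state=Q head=-2 tape=_b[_]cbbac   (Q,_)→(Q,b,right)
state=Q head=-1 tape=_bb[c]bbac   (Q,c)→(Q,a,right)
state=Q head=0 tape=_bba[b]bac   (Q,b)→(R,b,left)
state=R head=-1 tape=_bb[a]bbac   (R,a)→(P,a,left)
state=P head=-2 tape=_b[b]abbac   (P,b)→(Q,c,right)
state=Q head=-1 tape=_bc[a]bbac   (Q,a)→(Q,_,left)
state=Q head=-2 tape=_b[c]_bbac   (Q,c)→(Q,a,right)
state=Q head=-1 tape=_ba[_]bbac   (Q,_)→(Q,b,right)
state=Q head=0 tape=_bab[b]bac   (Q,b)→(R,b,left)
state=R head=-1 tape=_ba[b]bbac   (R,b)→(Q,c,left)
state=Q head=-2 tape=_b[a]cbbac   (Q,a)→(Q,_,left)
state=Q head=-3 tape=_[b]_cbbac   (Q,b)→(R,b,left)
state=R head=-4 tape=[_]b_cbbac
The non-blank tape span at halt is b_cbbac.

b_cbbac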